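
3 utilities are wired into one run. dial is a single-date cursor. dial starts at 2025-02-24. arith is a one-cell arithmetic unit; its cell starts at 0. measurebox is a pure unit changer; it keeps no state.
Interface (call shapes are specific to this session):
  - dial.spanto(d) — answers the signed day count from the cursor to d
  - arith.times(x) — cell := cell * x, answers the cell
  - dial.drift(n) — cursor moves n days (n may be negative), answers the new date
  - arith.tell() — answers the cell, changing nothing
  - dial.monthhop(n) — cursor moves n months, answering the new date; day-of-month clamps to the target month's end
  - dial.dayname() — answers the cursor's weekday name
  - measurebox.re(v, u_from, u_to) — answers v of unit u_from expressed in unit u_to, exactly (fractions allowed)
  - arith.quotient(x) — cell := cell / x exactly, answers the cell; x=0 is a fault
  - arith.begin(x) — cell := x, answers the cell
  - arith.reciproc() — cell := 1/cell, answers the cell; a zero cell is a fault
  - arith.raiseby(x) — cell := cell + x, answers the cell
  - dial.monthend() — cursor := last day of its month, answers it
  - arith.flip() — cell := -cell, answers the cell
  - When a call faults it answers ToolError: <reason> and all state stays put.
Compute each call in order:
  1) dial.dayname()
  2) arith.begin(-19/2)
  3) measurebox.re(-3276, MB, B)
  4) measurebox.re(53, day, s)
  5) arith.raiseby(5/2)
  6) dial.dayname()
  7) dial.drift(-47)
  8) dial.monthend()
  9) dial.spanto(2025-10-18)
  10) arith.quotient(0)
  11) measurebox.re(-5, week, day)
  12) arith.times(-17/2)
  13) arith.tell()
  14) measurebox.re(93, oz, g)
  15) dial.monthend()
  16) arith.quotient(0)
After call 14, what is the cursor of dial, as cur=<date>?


Answer: cur=2025-01-31

Derivation:
·→ dayname()
·← Monday
·→ begin(x=-19/2)
·← -19/2
·→ re(v=-3276, u_from=MB, u_to=B)
·← -3276000000
·→ re(v=53, u_from=day, u_to=s)
·← 4579200
·→ raiseby(x=5/2)
·← -7
·→ dayname()
·← Monday
·→ drift(n=-47)
·← 2025-01-08
·→ monthend()
·← 2025-01-31
·→ spanto(d=2025-10-18)
·← 260
·→ quotient(x=0)
·← ToolError: division by zero
·→ re(v=-5, u_from=week, u_to=day)
·← -35
·→ times(x=-17/2)
·← 119/2
·→ tell()
·← 119/2
·→ re(v=93, u_from=oz, u_to=g)
·← 4218409041/1600000
·→ monthend()
·← 2025-01-31
·→ quotient(x=0)
·← ToolError: division by zero


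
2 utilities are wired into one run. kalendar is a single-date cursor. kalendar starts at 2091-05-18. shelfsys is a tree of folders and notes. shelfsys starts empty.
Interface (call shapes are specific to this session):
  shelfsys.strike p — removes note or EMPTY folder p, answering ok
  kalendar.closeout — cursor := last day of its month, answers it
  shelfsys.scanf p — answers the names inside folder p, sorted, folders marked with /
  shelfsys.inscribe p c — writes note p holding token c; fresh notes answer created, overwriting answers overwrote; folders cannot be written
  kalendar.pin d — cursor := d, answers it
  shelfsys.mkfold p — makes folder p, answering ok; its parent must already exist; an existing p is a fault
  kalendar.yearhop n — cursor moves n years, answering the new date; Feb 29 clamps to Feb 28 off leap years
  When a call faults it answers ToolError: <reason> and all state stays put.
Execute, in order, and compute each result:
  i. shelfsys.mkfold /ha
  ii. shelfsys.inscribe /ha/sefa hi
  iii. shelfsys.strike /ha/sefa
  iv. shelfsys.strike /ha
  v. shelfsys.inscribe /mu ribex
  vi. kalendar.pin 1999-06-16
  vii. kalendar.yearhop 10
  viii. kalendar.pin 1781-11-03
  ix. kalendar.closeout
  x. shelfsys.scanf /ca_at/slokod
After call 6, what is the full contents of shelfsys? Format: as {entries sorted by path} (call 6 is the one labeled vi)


Now I run mkfold(p='/ha'): ok.
I call inscribe(p='/ha/sefa', c='hi'), and see created.
Next I call strike(p='/ha/sefa'), → ok.
I invoke strike(p='/ha'): ok.
I invoke inscribe(p='/mu', c='ribex'), — result: created.
Then pin(d='1999-06-16'), giving 1999-06-16.
I try yearhop(n='10'): 2009-06-16.
Calling pin(d='1781-11-03'), and get 1781-11-03.
Next I call closeout(), and observe 1781-11-30.
Using scanf(p='/ca_at/slokod'), → ToolError: not found.

Answer: {mu=ribex}


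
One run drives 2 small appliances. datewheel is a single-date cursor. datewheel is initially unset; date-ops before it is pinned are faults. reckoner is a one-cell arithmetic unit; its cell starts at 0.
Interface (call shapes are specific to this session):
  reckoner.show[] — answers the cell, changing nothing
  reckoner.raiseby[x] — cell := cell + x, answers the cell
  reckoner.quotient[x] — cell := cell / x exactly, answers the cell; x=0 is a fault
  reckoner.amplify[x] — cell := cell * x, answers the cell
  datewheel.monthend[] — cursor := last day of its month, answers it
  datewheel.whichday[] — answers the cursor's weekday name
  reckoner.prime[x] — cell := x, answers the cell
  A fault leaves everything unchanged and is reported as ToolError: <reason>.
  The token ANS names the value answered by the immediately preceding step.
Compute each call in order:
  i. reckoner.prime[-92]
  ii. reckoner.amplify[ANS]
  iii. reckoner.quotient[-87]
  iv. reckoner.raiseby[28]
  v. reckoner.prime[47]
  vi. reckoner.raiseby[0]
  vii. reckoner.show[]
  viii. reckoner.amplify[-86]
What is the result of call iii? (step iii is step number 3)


Answer: -8464/87

Derivation:
Now I run reckoner.prime passing x=-92: -92.
Using reckoner.amplify passing x=ANS, which returns 8464.
I try reckoner.quotient passing x=-87, which returns -8464/87.
I call reckoner.raiseby passing x=28, and get -6028/87.
Now I run reckoner.prime passing x=47, → 47.
Using reckoner.raiseby passing x=0, → 47.
Then reckoner.show, which returns 47.
Then reckoner.amplify passing x=-86, which returns -4042.


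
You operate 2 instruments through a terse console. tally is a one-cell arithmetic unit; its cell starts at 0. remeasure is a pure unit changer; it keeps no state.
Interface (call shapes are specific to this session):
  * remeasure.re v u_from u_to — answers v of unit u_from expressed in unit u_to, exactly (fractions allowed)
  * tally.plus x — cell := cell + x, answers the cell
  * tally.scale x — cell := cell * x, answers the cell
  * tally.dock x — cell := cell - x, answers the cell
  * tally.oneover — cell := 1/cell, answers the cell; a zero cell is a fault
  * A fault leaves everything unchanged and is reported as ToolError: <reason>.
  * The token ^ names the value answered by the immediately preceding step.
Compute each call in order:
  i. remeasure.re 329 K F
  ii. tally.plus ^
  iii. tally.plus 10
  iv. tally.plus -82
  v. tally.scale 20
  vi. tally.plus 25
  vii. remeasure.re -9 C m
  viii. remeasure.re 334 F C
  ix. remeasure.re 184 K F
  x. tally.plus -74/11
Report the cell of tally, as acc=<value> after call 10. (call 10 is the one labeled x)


·→ re(v='329', u_from='K', u_to='F')
·← 13253/100
·→ plus(x='^')
·← 13253/100
·→ plus(x='10')
·← 14253/100
·→ plus(x='-82')
·← 6053/100
·→ scale(x='20')
·← 6053/5
·→ plus(x='25')
·← 6178/5
·→ re(v='-9', u_from='C', u_to='m')
·← ToolError: incompatible units
·→ re(v='334', u_from='F', u_to='C')
·← 1510/9
·→ re(v='184', u_from='K', u_to='F')
·← -12847/100
·→ plus(x='-74/11')
·← 67588/55

Answer: acc=67588/55


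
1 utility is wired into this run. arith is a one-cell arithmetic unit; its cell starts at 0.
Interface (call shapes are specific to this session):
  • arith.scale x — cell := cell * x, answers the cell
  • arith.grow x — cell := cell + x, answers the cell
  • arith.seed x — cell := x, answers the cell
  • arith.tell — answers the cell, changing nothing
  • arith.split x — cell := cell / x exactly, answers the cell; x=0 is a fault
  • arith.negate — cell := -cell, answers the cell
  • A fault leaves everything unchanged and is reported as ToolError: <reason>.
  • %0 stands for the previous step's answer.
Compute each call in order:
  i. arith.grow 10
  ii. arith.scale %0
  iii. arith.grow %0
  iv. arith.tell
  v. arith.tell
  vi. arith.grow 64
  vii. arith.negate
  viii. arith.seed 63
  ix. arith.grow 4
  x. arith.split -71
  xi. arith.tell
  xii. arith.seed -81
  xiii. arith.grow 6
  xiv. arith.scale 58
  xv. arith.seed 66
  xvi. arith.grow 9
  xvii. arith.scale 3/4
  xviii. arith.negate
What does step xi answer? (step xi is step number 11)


// 1. arith.grow(10) ~> 10
// 2. arith.scale(%0) ~> 100
// 3. arith.grow(%0) ~> 200
// 4. arith.tell() ~> 200
// 5. arith.tell() ~> 200
// 6. arith.grow(64) ~> 264
// 7. arith.negate() ~> -264
// 8. arith.seed(63) ~> 63
// 9. arith.grow(4) ~> 67
// 10. arith.split(-71) ~> -67/71
// 11. arith.tell() ~> -67/71
// 12. arith.seed(-81) ~> -81
// 13. arith.grow(6) ~> -75
// 14. arith.scale(58) ~> -4350
// 15. arith.seed(66) ~> 66
// 16. arith.grow(9) ~> 75
// 17. arith.scale(3/4) ~> 225/4
// 18. arith.negate() ~> -225/4

Answer: -67/71


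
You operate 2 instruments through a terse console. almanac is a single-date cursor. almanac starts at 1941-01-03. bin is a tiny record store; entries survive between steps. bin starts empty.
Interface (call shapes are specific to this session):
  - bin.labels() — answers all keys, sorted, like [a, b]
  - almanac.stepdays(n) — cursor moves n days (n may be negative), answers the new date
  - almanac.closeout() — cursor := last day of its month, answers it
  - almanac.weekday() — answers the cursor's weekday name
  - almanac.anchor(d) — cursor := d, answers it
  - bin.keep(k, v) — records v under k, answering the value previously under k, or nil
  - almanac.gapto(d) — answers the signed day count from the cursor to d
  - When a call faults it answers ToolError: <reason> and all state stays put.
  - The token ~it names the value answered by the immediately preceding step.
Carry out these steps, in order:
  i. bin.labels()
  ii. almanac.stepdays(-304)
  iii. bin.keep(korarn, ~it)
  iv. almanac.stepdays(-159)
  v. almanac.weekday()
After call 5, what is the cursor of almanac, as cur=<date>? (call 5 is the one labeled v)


Do: bin.labels[]
See: []
Do: almanac.stepdays[-304]
See: 1940-03-05
Do: bin.keep[korarn; ~it]
See: nil
Do: almanac.stepdays[-159]
See: 1939-09-28
Do: almanac.weekday[]
See: Thursday

Answer: cur=1939-09-28


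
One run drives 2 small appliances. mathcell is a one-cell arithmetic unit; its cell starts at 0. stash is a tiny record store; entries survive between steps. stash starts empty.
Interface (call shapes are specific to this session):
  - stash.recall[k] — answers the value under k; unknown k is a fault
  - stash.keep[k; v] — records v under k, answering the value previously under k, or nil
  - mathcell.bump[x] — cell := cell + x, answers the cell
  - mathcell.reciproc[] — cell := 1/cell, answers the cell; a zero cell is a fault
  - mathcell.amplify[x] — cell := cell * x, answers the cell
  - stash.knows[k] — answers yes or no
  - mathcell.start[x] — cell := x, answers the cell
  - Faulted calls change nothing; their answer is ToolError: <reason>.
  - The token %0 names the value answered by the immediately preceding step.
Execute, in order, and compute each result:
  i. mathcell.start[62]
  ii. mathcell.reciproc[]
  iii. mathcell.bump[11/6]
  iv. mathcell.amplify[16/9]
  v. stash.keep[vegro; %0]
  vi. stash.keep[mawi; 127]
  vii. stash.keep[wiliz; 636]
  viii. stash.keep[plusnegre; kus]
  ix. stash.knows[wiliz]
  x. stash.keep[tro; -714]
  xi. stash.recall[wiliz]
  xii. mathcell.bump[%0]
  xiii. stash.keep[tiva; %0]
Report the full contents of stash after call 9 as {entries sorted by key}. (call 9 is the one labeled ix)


Do: start[x='62']
See: 62
Do: reciproc[]
See: 1/62
Do: bump[x='11/6']
See: 172/93
Do: amplify[x='16/9']
See: 2752/837
Do: keep[k='vegro'; v='%0']
See: nil
Do: keep[k='mawi'; v='127']
See: nil
Do: keep[k='wiliz'; v='636']
See: nil
Do: keep[k='plusnegre'; v='kus']
See: nil
Do: knows[k='wiliz']
See: yes
Do: keep[k='tro'; v='-714']
See: nil
Do: recall[k='wiliz']
See: 636
Do: bump[x='%0']
See: 535084/837
Do: keep[k='tiva'; v='%0']
See: nil

Answer: {mawi=127, plusnegre=kus, vegro=2752/837, wiliz=636}


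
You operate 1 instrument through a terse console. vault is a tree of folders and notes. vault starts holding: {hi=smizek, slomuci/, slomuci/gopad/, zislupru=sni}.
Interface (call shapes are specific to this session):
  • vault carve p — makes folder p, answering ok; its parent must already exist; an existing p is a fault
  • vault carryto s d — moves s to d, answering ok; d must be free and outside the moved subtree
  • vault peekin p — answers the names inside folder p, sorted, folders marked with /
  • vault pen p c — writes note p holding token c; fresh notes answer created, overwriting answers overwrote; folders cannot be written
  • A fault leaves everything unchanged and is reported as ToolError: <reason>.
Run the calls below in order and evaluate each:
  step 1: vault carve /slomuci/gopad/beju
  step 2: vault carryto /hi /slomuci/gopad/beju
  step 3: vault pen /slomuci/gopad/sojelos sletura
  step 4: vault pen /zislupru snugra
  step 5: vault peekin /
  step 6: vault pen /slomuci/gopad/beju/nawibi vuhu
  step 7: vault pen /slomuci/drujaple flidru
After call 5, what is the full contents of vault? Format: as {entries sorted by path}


Answer: {hi=smizek, slomuci/, slomuci/gopad/, slomuci/gopad/beju/, slomuci/gopad/sojelos=sletura, zislupru=snugra}

Derivation:
! 1. vault carve(p→/slomuci/gopad/beju) => ok
! 2. vault carryto(s→/hi, d→/slomuci/gopad/beju) => ToolError: exists
! 3. vault pen(p→/slomuci/gopad/sojelos, c→sletura) => created
! 4. vault pen(p→/zislupru, c→snugra) => overwrote
! 5. vault peekin(p→/) => [hi, slomuci/, zislupru]
! 6. vault pen(p→/slomuci/gopad/beju/nawibi, c→vuhu) => created
! 7. vault pen(p→/slomuci/drujaple, c→flidru) => created


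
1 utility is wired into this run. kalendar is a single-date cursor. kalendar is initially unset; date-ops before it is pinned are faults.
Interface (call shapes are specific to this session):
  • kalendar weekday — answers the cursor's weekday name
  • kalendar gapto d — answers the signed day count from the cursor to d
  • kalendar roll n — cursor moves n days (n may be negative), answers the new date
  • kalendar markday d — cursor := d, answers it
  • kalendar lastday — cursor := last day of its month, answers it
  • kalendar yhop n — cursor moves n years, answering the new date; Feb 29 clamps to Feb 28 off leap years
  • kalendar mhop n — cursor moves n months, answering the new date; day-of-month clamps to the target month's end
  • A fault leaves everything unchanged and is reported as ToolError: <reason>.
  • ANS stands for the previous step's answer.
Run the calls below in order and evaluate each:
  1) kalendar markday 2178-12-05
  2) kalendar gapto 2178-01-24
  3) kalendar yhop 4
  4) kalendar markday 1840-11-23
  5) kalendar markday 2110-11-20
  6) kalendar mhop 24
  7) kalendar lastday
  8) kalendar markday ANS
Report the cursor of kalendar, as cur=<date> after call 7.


CALL kalendar markday[d=2178-12-05]
RET  2178-12-05
CALL kalendar gapto[d=2178-01-24]
RET  -315
CALL kalendar yhop[n=4]
RET  2182-12-05
CALL kalendar markday[d=1840-11-23]
RET  1840-11-23
CALL kalendar markday[d=2110-11-20]
RET  2110-11-20
CALL kalendar mhop[n=24]
RET  2112-11-20
CALL kalendar lastday[]
RET  2112-11-30
CALL kalendar markday[d=ANS]
RET  2112-11-30

Answer: cur=2112-11-30


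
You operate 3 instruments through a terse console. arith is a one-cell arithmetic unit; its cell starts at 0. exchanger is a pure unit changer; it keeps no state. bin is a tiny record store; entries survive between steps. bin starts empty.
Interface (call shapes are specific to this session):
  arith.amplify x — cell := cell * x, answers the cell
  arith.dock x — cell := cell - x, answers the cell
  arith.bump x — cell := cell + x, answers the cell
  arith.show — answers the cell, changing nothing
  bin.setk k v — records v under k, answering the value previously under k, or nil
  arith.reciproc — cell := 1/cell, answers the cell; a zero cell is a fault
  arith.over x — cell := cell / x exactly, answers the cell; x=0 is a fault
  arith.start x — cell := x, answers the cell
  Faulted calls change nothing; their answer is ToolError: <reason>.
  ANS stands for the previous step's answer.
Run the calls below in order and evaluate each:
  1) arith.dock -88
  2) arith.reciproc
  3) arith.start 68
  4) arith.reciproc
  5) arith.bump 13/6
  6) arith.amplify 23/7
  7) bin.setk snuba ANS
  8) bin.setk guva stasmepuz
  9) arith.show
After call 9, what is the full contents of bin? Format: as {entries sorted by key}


I use dock with x→-88, giving 88.
I try reciproc(), and see 1/88.
I run start with x→68: 68.
Invoking reciproc(), — result: 1/68.
Invoking bump with x→13/6, which returns 445/204.
Next I call amplify with x→23/7, and see 10235/1428.
Next I call setk with k→snuba, v→ANS: nil.
I call setk with k→guva, v→stasmepuz: nil.
Then show, — result: 10235/1428.

Answer: {guva=stasmepuz, snuba=10235/1428}


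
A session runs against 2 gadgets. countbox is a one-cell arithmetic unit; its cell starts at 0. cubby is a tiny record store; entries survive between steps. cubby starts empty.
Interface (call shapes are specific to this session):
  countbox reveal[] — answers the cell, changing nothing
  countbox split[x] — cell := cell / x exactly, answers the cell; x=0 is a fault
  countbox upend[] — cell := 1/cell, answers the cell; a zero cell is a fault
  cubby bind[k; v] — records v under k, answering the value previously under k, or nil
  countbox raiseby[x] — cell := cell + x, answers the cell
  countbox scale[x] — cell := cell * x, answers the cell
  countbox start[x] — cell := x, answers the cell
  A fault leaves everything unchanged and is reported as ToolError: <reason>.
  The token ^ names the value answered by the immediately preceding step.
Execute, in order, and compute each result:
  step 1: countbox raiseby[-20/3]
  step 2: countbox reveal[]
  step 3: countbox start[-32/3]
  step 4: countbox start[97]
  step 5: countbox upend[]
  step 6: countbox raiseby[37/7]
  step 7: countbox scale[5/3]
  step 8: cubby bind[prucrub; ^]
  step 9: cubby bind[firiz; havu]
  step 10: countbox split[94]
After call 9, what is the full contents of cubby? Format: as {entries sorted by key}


Step: countbox raiseby[-20/3]
Result: -20/3
Step: countbox reveal[]
Result: -20/3
Step: countbox start[-32/3]
Result: -32/3
Step: countbox start[97]
Result: 97
Step: countbox upend[]
Result: 1/97
Step: countbox raiseby[37/7]
Result: 3596/679
Step: countbox scale[5/3]
Result: 17980/2037
Step: cubby bind[prucrub; ^]
Result: nil
Step: cubby bind[firiz; havu]
Result: nil
Step: countbox split[94]
Result: 8990/95739

Answer: {firiz=havu, prucrub=17980/2037}


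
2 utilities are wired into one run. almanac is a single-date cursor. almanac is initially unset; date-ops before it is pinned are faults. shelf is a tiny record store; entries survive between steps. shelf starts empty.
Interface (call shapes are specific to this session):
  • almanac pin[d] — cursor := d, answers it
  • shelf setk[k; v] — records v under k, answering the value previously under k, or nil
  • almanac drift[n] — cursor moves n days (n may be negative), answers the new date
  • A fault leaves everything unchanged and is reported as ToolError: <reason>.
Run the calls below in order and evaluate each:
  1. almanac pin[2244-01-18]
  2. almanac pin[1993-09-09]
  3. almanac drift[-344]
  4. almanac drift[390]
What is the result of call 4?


Answer: 1993-10-25

Derivation:
> almanac pin d='2244-01-18'
[out] 2244-01-18
> almanac pin d='1993-09-09'
[out] 1993-09-09
> almanac drift n='-344'
[out] 1992-09-30
> almanac drift n='390'
[out] 1993-10-25


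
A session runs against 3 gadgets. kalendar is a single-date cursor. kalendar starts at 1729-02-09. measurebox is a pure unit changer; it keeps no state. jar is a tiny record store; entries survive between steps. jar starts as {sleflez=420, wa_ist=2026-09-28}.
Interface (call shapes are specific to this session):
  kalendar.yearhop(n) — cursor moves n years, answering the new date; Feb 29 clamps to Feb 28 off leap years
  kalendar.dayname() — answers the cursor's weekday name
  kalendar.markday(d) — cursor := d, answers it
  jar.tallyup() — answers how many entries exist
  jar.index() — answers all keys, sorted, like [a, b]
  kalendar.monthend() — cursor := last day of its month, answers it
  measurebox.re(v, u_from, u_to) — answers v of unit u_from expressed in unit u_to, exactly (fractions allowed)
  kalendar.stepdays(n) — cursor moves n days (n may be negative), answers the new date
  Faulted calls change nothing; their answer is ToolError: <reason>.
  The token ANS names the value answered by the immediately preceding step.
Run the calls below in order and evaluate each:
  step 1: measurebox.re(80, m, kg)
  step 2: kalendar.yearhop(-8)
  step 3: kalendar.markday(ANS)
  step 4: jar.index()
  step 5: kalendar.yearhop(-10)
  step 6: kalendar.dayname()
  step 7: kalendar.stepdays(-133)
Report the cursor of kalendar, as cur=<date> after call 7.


Answer: cur=1710-09-29

Derivation:
·→ measurebox.re(v=80, u_from=m, u_to=kg)
·← ToolError: incompatible units
·→ kalendar.yearhop(n=-8)
·← 1721-02-09
·→ kalendar.markday(d=ANS)
·← 1721-02-09
·→ jar.index()
·← [sleflez, wa_ist]
·→ kalendar.yearhop(n=-10)
·← 1711-02-09
·→ kalendar.dayname()
·← Monday
·→ kalendar.stepdays(n=-133)
·← 1710-09-29


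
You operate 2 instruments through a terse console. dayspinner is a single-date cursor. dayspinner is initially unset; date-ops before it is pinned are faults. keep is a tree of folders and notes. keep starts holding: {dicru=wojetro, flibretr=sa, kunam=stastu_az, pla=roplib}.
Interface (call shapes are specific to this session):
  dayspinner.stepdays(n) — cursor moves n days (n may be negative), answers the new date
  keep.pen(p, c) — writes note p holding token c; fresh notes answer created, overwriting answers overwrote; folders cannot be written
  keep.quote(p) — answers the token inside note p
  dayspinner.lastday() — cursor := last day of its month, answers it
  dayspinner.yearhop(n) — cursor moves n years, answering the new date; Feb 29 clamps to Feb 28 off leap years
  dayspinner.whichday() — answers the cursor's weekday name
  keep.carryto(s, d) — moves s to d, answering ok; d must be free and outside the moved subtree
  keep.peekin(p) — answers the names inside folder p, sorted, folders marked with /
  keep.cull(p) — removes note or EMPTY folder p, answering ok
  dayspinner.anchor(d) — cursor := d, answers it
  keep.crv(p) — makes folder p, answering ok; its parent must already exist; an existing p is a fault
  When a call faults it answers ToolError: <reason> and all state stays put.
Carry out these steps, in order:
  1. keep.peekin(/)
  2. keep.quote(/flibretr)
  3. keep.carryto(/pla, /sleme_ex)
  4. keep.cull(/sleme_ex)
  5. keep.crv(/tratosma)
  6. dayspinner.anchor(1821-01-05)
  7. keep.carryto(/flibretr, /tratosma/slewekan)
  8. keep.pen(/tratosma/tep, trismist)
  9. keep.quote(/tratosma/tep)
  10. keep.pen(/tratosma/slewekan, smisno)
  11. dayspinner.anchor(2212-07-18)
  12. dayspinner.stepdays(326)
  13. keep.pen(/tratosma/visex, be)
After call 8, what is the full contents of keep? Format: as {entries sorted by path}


·→ keep.peekin(p→/)
·← [dicru, flibretr, kunam, pla]
·→ keep.quote(p→/flibretr)
·← sa
·→ keep.carryto(s→/pla, d→/sleme_ex)
·← ok
·→ keep.cull(p→/sleme_ex)
·← ok
·→ keep.crv(p→/tratosma)
·← ok
·→ dayspinner.anchor(d→1821-01-05)
·← 1821-01-05
·→ keep.carryto(s→/flibretr, d→/tratosma/slewekan)
·← ok
·→ keep.pen(p→/tratosma/tep, c→trismist)
·← created
·→ keep.quote(p→/tratosma/tep)
·← trismist
·→ keep.pen(p→/tratosma/slewekan, c→smisno)
·← overwrote
·→ dayspinner.anchor(d→2212-07-18)
·← 2212-07-18
·→ dayspinner.stepdays(n→326)
·← 2213-06-09
·→ keep.pen(p→/tratosma/visex, c→be)
·← created

Answer: {dicru=wojetro, kunam=stastu_az, tratosma/, tratosma/slewekan=sa, tratosma/tep=trismist}


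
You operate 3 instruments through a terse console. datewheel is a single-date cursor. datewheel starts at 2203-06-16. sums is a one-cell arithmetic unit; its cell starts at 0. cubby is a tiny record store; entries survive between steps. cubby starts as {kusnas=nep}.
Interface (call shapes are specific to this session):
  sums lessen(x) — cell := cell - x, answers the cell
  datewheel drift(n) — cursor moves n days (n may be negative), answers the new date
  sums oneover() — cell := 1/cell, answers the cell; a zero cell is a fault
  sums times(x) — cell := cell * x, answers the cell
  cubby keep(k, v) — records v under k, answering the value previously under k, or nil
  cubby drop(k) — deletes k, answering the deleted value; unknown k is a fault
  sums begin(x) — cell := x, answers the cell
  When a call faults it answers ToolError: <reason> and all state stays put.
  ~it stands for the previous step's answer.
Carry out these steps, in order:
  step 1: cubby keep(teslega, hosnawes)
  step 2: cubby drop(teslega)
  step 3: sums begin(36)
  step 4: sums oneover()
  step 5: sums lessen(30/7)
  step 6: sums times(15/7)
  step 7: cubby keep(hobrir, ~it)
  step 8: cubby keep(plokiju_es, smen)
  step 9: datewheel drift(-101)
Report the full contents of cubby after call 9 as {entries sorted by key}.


// cubby keep(teslega, hosnawes) => nil
// cubby drop(teslega) => hosnawes
// sums begin(36) => 36
// sums oneover() => 1/36
// sums lessen(30/7) => -1073/252
// sums times(15/7) => -5365/588
// cubby keep(hobrir, ~it) => nil
// cubby keep(plokiju_es, smen) => nil
// datewheel drift(-101) => 2203-03-07

Answer: {hobrir=-5365/588, kusnas=nep, plokiju_es=smen}


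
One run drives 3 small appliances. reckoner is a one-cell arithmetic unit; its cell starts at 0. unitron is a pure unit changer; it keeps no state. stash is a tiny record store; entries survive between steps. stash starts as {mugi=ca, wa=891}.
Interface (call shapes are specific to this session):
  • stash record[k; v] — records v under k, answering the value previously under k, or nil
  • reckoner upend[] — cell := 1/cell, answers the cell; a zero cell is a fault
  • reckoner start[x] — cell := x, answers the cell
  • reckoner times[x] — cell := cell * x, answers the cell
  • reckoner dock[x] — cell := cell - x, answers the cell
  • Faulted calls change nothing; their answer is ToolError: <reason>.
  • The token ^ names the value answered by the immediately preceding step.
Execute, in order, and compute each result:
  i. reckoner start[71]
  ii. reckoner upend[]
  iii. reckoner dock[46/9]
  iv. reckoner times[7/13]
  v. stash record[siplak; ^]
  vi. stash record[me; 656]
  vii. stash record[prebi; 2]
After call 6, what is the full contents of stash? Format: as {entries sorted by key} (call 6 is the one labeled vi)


>>> reckoner start x='71'
= 71
>>> reckoner upend
= 1/71
>>> reckoner dock x='46/9'
= -3257/639
>>> reckoner times x='7/13'
= -22799/8307
>>> stash record k='siplak' v='^'
= nil
>>> stash record k='me' v='656'
= nil
>>> stash record k='prebi' v='2'
= nil

Answer: {me=656, mugi=ca, siplak=-22799/8307, wa=891}


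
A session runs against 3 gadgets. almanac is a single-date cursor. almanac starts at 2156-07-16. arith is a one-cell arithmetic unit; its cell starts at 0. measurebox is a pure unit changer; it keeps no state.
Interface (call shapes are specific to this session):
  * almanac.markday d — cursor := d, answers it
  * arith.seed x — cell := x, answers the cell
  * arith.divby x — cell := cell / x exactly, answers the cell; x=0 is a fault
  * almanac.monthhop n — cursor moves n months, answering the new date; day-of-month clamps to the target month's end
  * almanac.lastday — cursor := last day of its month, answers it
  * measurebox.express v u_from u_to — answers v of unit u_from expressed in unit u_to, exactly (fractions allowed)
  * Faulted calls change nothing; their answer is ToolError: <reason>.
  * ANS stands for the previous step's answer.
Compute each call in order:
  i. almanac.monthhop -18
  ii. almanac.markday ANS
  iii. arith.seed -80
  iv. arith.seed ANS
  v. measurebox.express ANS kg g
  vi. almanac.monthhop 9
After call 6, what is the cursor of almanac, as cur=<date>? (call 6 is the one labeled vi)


Answer: cur=2155-10-16

Derivation:
>>> monthhop n='-18'
[out] 2155-01-16
>>> markday d='ANS'
[out] 2155-01-16
>>> seed x='-80'
[out] -80
>>> seed x='ANS'
[out] -80
>>> express v='ANS' u_from='kg' u_to='g'
[out] -80000
>>> monthhop n='9'
[out] 2155-10-16


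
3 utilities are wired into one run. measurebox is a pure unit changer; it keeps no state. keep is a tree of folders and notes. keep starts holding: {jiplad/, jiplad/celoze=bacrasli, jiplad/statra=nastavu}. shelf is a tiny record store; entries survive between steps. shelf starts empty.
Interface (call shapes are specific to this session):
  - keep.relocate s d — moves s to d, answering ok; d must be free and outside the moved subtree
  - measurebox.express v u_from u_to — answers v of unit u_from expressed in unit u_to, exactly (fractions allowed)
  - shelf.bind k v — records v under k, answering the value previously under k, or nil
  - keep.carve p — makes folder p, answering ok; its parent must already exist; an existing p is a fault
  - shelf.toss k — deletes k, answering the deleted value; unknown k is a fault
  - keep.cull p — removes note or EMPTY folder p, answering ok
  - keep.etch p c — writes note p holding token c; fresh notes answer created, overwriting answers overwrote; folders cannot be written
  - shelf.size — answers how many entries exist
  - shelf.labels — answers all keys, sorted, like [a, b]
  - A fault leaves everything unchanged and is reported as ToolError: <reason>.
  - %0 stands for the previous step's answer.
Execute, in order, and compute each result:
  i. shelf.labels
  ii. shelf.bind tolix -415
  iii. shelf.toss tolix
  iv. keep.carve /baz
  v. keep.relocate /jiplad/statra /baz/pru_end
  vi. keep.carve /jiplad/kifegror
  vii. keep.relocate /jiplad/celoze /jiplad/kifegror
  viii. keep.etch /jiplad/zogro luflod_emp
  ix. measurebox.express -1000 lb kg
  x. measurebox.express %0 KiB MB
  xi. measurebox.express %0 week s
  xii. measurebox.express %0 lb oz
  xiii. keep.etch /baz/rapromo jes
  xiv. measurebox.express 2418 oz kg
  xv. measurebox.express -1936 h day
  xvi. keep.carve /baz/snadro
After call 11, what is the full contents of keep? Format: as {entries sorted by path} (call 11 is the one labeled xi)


# 1. shelf.labels() : []
# 2. shelf.bind(k='tolix', v='-415') : nil
# 3. shelf.toss(k='tolix') : -415
# 4. keep.carve(p='/baz') : ok
# 5. keep.relocate(s='/jiplad/statra', d='/baz/pru_end') : ok
# 6. keep.carve(p='/jiplad/kifegror') : ok
# 7. keep.relocate(s='/jiplad/celoze', d='/jiplad/kifegror') : ToolError: exists
# 8. keep.etch(p='/jiplad/zogro', c='luflod_emp') : created
# 9. measurebox.express(v='-1000', u_from='lb', u_to='kg') : -45359237/100000
# 10. measurebox.express(v='%0', u_from='KiB', u_to='MB') : -45359237/97656250
# 11. measurebox.express(v='%0', u_from='week', u_to='s') : -548665330752/1953125
# 12. measurebox.express(v='%0', u_from='lb', u_to='oz') : -8778645292032/1953125
# 13. keep.etch(p='/baz/rapromo', c='jes') : created
# 14. measurebox.express(v='2418', u_from='oz', u_to='kg') : 54839317533/800000000
# 15. measurebox.express(v='-1936', u_from='h', u_to='day') : -242/3
# 16. keep.carve(p='/baz/snadro') : ok

Answer: {baz/, baz/pru_end=nastavu, jiplad/, jiplad/celoze=bacrasli, jiplad/kifegror/, jiplad/zogro=luflod_emp}


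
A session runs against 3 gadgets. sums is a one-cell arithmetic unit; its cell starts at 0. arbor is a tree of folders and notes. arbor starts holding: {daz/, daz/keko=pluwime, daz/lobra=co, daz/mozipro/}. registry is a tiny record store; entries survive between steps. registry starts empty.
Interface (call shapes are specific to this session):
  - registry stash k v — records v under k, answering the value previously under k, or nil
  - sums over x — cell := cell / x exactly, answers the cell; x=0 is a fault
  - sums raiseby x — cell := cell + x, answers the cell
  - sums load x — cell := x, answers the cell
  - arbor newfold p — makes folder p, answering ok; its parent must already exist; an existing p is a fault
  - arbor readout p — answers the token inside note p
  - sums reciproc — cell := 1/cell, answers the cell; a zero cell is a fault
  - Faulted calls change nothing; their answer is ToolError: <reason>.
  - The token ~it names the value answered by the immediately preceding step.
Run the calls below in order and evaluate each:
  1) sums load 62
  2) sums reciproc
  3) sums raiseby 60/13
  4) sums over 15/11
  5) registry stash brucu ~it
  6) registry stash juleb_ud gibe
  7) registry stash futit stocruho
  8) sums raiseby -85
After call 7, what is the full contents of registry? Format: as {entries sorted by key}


Answer: {brucu=41063/12090, futit=stocruho, juleb_ud=gibe}

Derivation:
I use sums load on x='62', which returns 62.
I try sums reciproc, giving 1/62.
I run sums raiseby on x='60/13': 3733/806.
Next I call sums over on x='15/11', yielding 41063/12090.
I use registry stash on k='brucu', v='~it', → nil.
I try registry stash on k='juleb_ud', v='gibe', and get nil.
Next I call registry stash on k='futit', v='stocruho', → nil.
I invoke sums raiseby on x='-85', and get -986587/12090.


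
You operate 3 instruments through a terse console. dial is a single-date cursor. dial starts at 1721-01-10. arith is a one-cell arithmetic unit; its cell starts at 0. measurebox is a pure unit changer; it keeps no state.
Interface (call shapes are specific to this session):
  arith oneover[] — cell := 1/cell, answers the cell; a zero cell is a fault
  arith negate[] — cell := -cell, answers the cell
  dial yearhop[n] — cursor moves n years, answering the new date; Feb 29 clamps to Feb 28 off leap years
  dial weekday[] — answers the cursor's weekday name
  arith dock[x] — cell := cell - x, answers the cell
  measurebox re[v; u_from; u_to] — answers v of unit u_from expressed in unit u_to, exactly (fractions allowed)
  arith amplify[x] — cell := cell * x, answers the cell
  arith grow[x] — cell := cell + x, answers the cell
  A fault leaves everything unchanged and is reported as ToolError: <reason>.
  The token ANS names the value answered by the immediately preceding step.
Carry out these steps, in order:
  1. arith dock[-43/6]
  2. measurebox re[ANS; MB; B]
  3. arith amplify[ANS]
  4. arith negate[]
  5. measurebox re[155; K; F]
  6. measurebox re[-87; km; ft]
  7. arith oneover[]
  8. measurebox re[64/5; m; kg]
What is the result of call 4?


I call arith dock on x=-43/6, giving 43/6.
I run measurebox re on v=ANS, u_from=MB, u_to=B, — result: 21500000/3.
I invoke arith amplify on x=ANS, and see 462250000/9.
I run arith negate(), yielding -462250000/9.
Using measurebox re on v=155, u_from=K, u_to=F, which returns -18067/100.
Next I call measurebox re on v=-87, u_from=km, u_to=ft, and observe -36250000/127.
Now I run arith oneover(): -9/462250000.
I use measurebox re on v=64/5, u_from=m, u_to=kg, and get ToolError: incompatible units.

Answer: -462250000/9


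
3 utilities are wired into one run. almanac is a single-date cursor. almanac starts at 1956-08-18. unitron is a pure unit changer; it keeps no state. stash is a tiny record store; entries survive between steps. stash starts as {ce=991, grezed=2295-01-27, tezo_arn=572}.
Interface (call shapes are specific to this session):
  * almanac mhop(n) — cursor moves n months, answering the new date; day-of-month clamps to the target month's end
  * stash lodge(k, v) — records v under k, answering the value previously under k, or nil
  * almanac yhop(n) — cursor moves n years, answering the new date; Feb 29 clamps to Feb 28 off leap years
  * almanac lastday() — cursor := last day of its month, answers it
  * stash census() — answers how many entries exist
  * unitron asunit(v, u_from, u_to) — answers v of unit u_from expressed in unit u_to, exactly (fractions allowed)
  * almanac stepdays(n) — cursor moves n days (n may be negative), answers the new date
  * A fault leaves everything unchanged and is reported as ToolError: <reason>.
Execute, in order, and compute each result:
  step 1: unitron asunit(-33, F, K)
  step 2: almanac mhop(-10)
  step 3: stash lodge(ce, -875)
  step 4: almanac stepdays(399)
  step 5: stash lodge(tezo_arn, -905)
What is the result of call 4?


[in] unitron asunit v='-33' u_from='F' u_to='K'
  42667/180
[in] almanac mhop n='-10'
  1955-10-18
[in] stash lodge k='ce' v='-875'
  991
[in] almanac stepdays n='399'
  1956-11-20
[in] stash lodge k='tezo_arn' v='-905'
  572

Answer: 1956-11-20


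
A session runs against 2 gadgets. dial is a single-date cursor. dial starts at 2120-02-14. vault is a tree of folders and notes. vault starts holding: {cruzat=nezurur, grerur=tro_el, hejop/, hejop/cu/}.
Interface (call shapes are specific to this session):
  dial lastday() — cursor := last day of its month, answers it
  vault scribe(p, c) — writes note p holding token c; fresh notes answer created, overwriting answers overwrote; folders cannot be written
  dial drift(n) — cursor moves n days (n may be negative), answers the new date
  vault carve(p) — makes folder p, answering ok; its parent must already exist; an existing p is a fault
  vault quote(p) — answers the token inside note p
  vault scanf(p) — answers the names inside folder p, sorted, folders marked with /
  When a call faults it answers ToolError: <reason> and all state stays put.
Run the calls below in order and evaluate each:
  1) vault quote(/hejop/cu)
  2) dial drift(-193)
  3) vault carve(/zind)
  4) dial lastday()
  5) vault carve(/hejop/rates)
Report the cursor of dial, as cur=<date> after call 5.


! 1. vault quote(p→/hejop/cu) => ToolError: is a directory
! 2. dial drift(n→-193) => 2119-08-05
! 3. vault carve(p→/zind) => ok
! 4. dial lastday() => 2119-08-31
! 5. vault carve(p→/hejop/rates) => ok

Answer: cur=2119-08-31


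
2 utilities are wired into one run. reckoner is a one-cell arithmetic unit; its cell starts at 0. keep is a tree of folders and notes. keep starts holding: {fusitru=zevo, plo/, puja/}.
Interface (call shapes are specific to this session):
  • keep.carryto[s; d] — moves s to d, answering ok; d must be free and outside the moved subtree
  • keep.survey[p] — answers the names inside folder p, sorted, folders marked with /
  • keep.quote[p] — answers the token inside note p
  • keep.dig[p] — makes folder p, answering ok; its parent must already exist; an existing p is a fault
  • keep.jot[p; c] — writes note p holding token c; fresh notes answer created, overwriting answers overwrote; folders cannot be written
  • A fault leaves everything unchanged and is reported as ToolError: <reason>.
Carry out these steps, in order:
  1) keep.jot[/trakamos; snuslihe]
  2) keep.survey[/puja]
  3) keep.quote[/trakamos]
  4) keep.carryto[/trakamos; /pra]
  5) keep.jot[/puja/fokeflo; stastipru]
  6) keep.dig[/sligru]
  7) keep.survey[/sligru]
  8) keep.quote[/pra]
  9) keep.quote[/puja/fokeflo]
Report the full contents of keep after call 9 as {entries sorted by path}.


>> keep.jot(p='/trakamos', c='snuslihe')
<< created
>> keep.survey(p='/puja')
<< []
>> keep.quote(p='/trakamos')
<< snuslihe
>> keep.carryto(s='/trakamos', d='/pra')
<< ok
>> keep.jot(p='/puja/fokeflo', c='stastipru')
<< created
>> keep.dig(p='/sligru')
<< ok
>> keep.survey(p='/sligru')
<< []
>> keep.quote(p='/pra')
<< snuslihe
>> keep.quote(p='/puja/fokeflo')
<< stastipru

Answer: {fusitru=zevo, plo/, pra=snuslihe, puja/, puja/fokeflo=stastipru, sligru/}


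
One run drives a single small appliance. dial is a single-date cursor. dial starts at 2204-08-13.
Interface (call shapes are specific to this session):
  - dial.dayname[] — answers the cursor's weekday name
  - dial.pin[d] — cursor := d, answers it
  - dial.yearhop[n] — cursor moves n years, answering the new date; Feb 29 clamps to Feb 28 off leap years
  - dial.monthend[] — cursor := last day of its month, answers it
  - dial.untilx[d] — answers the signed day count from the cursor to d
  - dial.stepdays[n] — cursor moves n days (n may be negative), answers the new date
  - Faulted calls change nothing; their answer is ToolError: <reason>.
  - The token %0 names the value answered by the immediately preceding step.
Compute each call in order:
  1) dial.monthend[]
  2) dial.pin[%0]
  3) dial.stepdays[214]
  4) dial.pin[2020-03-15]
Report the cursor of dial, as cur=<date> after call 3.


Answer: cur=2205-04-02

Derivation:
Step: dial.monthend[]
Result: 2204-08-31
Step: dial.pin[d→%0]
Result: 2204-08-31
Step: dial.stepdays[n→214]
Result: 2205-04-02
Step: dial.pin[d→2020-03-15]
Result: 2020-03-15
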